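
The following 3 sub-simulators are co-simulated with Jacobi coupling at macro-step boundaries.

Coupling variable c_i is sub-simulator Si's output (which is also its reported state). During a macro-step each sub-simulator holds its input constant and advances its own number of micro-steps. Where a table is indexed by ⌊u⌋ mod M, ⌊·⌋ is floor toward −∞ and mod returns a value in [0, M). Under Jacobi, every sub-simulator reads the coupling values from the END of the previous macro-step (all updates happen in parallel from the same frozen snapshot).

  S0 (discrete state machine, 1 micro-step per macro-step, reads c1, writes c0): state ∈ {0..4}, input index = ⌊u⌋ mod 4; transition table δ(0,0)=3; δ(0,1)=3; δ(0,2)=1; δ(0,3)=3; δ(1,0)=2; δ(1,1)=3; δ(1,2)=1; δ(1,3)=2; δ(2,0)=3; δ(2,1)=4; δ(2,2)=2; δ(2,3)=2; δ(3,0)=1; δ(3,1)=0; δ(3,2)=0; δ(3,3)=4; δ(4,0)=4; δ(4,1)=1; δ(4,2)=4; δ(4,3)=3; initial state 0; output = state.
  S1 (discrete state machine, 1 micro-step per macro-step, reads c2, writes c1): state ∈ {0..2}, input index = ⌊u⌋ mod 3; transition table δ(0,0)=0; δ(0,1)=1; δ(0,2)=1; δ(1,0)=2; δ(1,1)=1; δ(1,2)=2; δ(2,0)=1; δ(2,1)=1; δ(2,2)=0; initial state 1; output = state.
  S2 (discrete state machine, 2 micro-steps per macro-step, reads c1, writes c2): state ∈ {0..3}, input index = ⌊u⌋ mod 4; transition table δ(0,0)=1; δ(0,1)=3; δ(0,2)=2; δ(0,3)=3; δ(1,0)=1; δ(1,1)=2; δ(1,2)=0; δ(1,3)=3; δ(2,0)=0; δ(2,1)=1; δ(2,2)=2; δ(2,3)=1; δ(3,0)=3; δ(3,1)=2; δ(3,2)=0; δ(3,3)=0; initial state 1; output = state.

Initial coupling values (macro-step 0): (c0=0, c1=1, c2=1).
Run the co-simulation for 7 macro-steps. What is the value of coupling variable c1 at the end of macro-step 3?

macro 1: S0 reads c1=1 → after 1×micro: 3; S1 reads c2=1 → after 1×micro: 1; S2 reads c1=1 → after 2×micro: 1 ⇒ (c0=3, c1=1, c2=1)
macro 2: S0 reads c1=1 → after 1×micro: 0; S1 reads c2=1 → after 1×micro: 1; S2 reads c1=1 → after 2×micro: 1 ⇒ (c0=0, c1=1, c2=1)
macro 3: S0 reads c1=1 → after 1×micro: 3; S1 reads c2=1 → after 1×micro: 1; S2 reads c1=1 → after 2×micro: 1 ⇒ (c0=3, c1=1, c2=1)
macro 4: S0 reads c1=1 → after 1×micro: 0; S1 reads c2=1 → after 1×micro: 1; S2 reads c1=1 → after 2×micro: 1 ⇒ (c0=0, c1=1, c2=1)
macro 5: S0 reads c1=1 → after 1×micro: 3; S1 reads c2=1 → after 1×micro: 1; S2 reads c1=1 → after 2×micro: 1 ⇒ (c0=3, c1=1, c2=1)
macro 6: S0 reads c1=1 → after 1×micro: 0; S1 reads c2=1 → after 1×micro: 1; S2 reads c1=1 → after 2×micro: 1 ⇒ (c0=0, c1=1, c2=1)
macro 7: S0 reads c1=1 → after 1×micro: 3; S1 reads c2=1 → after 1×micro: 1; S2 reads c1=1 → after 2×micro: 1 ⇒ (c0=3, c1=1, c2=1)

c1 at macro-step 3 = 1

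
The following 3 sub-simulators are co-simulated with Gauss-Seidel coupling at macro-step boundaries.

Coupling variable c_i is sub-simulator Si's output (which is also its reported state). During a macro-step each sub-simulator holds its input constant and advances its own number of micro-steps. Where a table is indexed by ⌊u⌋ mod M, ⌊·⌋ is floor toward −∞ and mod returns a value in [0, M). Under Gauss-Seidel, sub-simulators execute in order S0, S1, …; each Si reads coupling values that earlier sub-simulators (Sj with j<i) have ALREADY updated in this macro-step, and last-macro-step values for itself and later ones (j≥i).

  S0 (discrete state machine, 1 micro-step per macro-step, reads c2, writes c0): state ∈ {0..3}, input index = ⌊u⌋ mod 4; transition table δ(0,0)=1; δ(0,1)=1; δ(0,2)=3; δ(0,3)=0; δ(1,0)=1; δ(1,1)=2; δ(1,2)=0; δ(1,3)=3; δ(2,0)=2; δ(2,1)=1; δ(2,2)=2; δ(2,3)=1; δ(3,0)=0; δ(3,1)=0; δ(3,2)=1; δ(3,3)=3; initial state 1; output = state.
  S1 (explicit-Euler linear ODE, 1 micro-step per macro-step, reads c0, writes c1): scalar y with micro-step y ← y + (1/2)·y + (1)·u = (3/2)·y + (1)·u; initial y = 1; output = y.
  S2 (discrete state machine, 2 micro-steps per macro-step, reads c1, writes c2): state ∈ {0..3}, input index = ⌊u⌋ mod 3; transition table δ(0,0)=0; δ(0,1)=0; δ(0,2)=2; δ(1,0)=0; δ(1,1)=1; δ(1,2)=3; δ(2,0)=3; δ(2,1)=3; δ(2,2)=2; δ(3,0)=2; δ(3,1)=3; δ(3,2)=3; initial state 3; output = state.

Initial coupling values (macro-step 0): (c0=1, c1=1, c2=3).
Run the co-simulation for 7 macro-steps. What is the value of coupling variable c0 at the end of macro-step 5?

macro 1: S0 reads c2=3 → after 1×micro: 3; S1 reads c0=3 → after 1×micro: 9/2; S2 reads c1=9/2 → after 2×micro: 3 ⇒ (c0=3, c1=9/2, c2=3)
macro 2: S0 reads c2=3 → after 1×micro: 3; S1 reads c0=3 → after 1×micro: 39/4; S2 reads c1=39/4 → after 2×micro: 3 ⇒ (c0=3, c1=39/4, c2=3)
macro 3: S0 reads c2=3 → after 1×micro: 3; S1 reads c0=3 → after 1×micro: 141/8; S2 reads c1=141/8 → after 2×micro: 3 ⇒ (c0=3, c1=141/8, c2=3)
macro 4: S0 reads c2=3 → after 1×micro: 3; S1 reads c0=3 → after 1×micro: 471/16; S2 reads c1=471/16 → after 2×micro: 3 ⇒ (c0=3, c1=471/16, c2=3)
macro 5: S0 reads c2=3 → after 1×micro: 3; S1 reads c0=3 → after 1×micro: 1509/32; S2 reads c1=1509/32 → after 2×micro: 3 ⇒ (c0=3, c1=1509/32, c2=3)
macro 6: S0 reads c2=3 → after 1×micro: 3; S1 reads c0=3 → after 1×micro: 4719/64; S2 reads c1=4719/64 → after 2×micro: 3 ⇒ (c0=3, c1=4719/64, c2=3)
macro 7: S0 reads c2=3 → after 1×micro: 3; S1 reads c0=3 → after 1×micro: 14541/128; S2 reads c1=14541/128 → after 2×micro: 3 ⇒ (c0=3, c1=14541/128, c2=3)

c0 at macro-step 5 = 3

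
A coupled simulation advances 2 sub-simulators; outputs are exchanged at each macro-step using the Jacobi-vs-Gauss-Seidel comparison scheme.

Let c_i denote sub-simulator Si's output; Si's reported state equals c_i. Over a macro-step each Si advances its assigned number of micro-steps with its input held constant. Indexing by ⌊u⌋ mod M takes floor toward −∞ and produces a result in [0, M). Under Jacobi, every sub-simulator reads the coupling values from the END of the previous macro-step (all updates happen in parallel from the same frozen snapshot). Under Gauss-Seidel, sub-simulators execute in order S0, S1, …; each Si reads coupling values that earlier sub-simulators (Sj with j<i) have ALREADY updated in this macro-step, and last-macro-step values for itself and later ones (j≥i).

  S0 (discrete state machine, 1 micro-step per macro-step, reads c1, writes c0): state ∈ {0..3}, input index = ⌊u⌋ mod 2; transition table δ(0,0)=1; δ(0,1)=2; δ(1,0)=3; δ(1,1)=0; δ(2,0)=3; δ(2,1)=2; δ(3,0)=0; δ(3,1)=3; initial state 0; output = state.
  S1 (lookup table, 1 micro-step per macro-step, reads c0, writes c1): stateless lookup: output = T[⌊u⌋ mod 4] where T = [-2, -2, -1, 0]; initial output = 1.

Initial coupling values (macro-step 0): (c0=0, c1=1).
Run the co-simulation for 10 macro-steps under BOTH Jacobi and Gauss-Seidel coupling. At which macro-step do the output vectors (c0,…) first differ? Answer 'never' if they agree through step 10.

first divergence at macro-step: 1

[Jacobi] macro 1: S0 reads c1=1 → after 1×micro: 2; S1 reads c0=0 → after 1×micro: -2 ⇒ (c0=2, c1=-2)
[Jacobi] macro 2: S0 reads c1=-2 → after 1×micro: 3; S1 reads c0=2 → after 1×micro: -1 ⇒ (c0=3, c1=-1)
[Jacobi] macro 3: S0 reads c1=-1 → after 1×micro: 3; S1 reads c0=3 → after 1×micro: 0 ⇒ (c0=3, c1=0)
[Jacobi] macro 4: S0 reads c1=0 → after 1×micro: 0; S1 reads c0=3 → after 1×micro: 0 ⇒ (c0=0, c1=0)
[Jacobi] macro 5: S0 reads c1=0 → after 1×micro: 1; S1 reads c0=0 → after 1×micro: -2 ⇒ (c0=1, c1=-2)
[Jacobi] macro 6: S0 reads c1=-2 → after 1×micro: 3; S1 reads c0=1 → after 1×micro: -2 ⇒ (c0=3, c1=-2)
[Jacobi] macro 7: S0 reads c1=-2 → after 1×micro: 0; S1 reads c0=3 → after 1×micro: 0 ⇒ (c0=0, c1=0)
[Jacobi] macro 8: S0 reads c1=0 → after 1×micro: 1; S1 reads c0=0 → after 1×micro: -2 ⇒ (c0=1, c1=-2)
[Jacobi] macro 9: S0 reads c1=-2 → after 1×micro: 3; S1 reads c0=1 → after 1×micro: -2 ⇒ (c0=3, c1=-2)
[Jacobi] macro 10: S0 reads c1=-2 → after 1×micro: 0; S1 reads c0=3 → after 1×micro: 0 ⇒ (c0=0, c1=0)
[Gauss-Seidel] macro 1: S0 reads c1=1 → after 1×micro: 2; S1 reads c0=2 → after 1×micro: -1 ⇒ (c0=2, c1=-1)
[Gauss-Seidel] macro 2: S0 reads c1=-1 → after 1×micro: 2; S1 reads c0=2 → after 1×micro: -1 ⇒ (c0=2, c1=-1)
[Gauss-Seidel] macro 3: S0 reads c1=-1 → after 1×micro: 2; S1 reads c0=2 → after 1×micro: -1 ⇒ (c0=2, c1=-1)
[Gauss-Seidel] macro 4: S0 reads c1=-1 → after 1×micro: 2; S1 reads c0=2 → after 1×micro: -1 ⇒ (c0=2, c1=-1)
[Gauss-Seidel] macro 5: S0 reads c1=-1 → after 1×micro: 2; S1 reads c0=2 → after 1×micro: -1 ⇒ (c0=2, c1=-1)
[Gauss-Seidel] macro 6: S0 reads c1=-1 → after 1×micro: 2; S1 reads c0=2 → after 1×micro: -1 ⇒ (c0=2, c1=-1)
[Gauss-Seidel] macro 7: S0 reads c1=-1 → after 1×micro: 2; S1 reads c0=2 → after 1×micro: -1 ⇒ (c0=2, c1=-1)
[Gauss-Seidel] macro 8: S0 reads c1=-1 → after 1×micro: 2; S1 reads c0=2 → after 1×micro: -1 ⇒ (c0=2, c1=-1)
[Gauss-Seidel] macro 9: S0 reads c1=-1 → after 1×micro: 2; S1 reads c0=2 → after 1×micro: -1 ⇒ (c0=2, c1=-1)
[Gauss-Seidel] macro 10: S0 reads c1=-1 → after 1×micro: 2; S1 reads c0=2 → after 1×micro: -1 ⇒ (c0=2, c1=-1)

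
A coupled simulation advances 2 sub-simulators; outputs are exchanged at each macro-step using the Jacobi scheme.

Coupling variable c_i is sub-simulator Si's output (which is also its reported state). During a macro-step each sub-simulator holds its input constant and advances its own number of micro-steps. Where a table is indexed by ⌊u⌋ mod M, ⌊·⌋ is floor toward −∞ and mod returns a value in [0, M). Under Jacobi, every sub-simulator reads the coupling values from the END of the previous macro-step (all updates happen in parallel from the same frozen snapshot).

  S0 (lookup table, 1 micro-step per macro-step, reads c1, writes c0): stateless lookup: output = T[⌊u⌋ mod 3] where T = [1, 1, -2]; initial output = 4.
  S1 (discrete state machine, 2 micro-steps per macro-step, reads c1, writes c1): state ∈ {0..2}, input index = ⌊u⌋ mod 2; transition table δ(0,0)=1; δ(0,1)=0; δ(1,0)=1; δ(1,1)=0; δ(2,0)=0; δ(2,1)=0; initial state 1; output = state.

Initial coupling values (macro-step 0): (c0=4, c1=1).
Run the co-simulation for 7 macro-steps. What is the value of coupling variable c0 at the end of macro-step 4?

c0 at macro-step 4 = 1

macro 1: S0 reads c1=1 → after 1×micro: 1; S1 reads c1=1 → after 2×micro: 0 ⇒ (c0=1, c1=0)
macro 2: S0 reads c1=0 → after 1×micro: 1; S1 reads c1=0 → after 2×micro: 1 ⇒ (c0=1, c1=1)
macro 3: S0 reads c1=1 → after 1×micro: 1; S1 reads c1=1 → after 2×micro: 0 ⇒ (c0=1, c1=0)
macro 4: S0 reads c1=0 → after 1×micro: 1; S1 reads c1=0 → after 2×micro: 1 ⇒ (c0=1, c1=1)
macro 5: S0 reads c1=1 → after 1×micro: 1; S1 reads c1=1 → after 2×micro: 0 ⇒ (c0=1, c1=0)
macro 6: S0 reads c1=0 → after 1×micro: 1; S1 reads c1=0 → after 2×micro: 1 ⇒ (c0=1, c1=1)
macro 7: S0 reads c1=1 → after 1×micro: 1; S1 reads c1=1 → after 2×micro: 0 ⇒ (c0=1, c1=0)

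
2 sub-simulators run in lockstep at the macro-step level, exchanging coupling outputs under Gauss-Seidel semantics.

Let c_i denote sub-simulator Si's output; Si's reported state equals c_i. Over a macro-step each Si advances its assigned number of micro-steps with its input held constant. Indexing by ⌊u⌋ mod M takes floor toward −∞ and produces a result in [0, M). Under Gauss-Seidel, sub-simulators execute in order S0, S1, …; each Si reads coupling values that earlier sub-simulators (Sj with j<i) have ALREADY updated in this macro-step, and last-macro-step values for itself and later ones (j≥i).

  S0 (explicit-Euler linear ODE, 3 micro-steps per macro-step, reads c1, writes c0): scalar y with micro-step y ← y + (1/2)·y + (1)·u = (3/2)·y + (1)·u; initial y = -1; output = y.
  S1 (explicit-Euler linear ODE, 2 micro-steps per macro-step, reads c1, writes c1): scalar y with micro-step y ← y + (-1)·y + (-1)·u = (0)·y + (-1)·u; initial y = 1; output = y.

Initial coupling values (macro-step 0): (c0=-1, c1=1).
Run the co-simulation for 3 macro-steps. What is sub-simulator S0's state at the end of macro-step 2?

macro 1: S0 reads c1=1 → after 3×micro: 11/8; S1 reads c1=1 → after 2×micro: -1 ⇒ (c0=11/8, c1=-1)
macro 2: S0 reads c1=-1 → after 3×micro: -7/64; S1 reads c1=-1 → after 2×micro: 1 ⇒ (c0=-7/64, c1=1)
macro 3: S0 reads c1=1 → after 3×micro: 2243/512; S1 reads c1=1 → after 2×micro: -1 ⇒ (c0=2243/512, c1=-1)

S0 state at macro-step 2 = -7/64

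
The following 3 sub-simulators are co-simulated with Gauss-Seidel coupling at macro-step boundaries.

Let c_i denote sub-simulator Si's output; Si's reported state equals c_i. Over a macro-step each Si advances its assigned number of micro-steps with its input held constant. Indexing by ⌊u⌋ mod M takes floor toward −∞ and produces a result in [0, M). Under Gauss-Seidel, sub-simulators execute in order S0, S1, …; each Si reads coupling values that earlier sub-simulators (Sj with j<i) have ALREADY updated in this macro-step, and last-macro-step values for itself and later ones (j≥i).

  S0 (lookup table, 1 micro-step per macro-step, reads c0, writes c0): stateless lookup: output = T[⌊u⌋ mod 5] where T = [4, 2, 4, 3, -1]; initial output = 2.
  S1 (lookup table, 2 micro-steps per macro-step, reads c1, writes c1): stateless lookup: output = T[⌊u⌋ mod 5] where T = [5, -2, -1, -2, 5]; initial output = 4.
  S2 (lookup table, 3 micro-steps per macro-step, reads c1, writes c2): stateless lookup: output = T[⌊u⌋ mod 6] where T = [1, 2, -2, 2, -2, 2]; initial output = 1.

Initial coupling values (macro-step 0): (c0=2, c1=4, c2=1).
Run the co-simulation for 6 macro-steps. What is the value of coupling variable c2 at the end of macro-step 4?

macro 1: S0 reads c0=2 → after 1×micro: 4; S1 reads c1=4 → after 2×micro: 5; S2 reads c1=5 → after 3×micro: 2 ⇒ (c0=4, c1=5, c2=2)
macro 2: S0 reads c0=4 → after 1×micro: -1; S1 reads c1=5 → after 2×micro: 5; S2 reads c1=5 → after 3×micro: 2 ⇒ (c0=-1, c1=5, c2=2)
macro 3: S0 reads c0=-1 → after 1×micro: -1; S1 reads c1=5 → after 2×micro: 5; S2 reads c1=5 → after 3×micro: 2 ⇒ (c0=-1, c1=5, c2=2)
macro 4: S0 reads c0=-1 → after 1×micro: -1; S1 reads c1=5 → after 2×micro: 5; S2 reads c1=5 → after 3×micro: 2 ⇒ (c0=-1, c1=5, c2=2)
macro 5: S0 reads c0=-1 → after 1×micro: -1; S1 reads c1=5 → after 2×micro: 5; S2 reads c1=5 → after 3×micro: 2 ⇒ (c0=-1, c1=5, c2=2)
macro 6: S0 reads c0=-1 → after 1×micro: -1; S1 reads c1=5 → after 2×micro: 5; S2 reads c1=5 → after 3×micro: 2 ⇒ (c0=-1, c1=5, c2=2)

c2 at macro-step 4 = 2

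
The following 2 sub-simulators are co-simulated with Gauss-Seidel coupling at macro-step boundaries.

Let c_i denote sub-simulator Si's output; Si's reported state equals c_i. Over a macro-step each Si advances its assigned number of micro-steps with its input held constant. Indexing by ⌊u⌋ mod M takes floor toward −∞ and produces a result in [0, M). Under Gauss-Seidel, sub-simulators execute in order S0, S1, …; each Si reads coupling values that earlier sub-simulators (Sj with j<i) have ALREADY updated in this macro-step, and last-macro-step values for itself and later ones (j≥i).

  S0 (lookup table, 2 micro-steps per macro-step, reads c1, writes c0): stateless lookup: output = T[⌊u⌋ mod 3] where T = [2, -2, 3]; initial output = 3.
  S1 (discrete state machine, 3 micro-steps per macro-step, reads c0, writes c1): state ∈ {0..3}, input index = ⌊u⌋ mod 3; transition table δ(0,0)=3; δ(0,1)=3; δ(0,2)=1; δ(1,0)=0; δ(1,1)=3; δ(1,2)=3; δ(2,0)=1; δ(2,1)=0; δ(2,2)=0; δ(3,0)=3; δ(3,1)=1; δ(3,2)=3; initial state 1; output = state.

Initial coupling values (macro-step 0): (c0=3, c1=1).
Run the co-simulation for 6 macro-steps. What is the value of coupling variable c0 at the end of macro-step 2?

c0 at macro-step 2 = 2

macro 1: S0 reads c1=1 → after 2×micro: -2; S1 reads c0=-2 → after 3×micro: 3 ⇒ (c0=-2, c1=3)
macro 2: S0 reads c1=3 → after 2×micro: 2; S1 reads c0=2 → after 3×micro: 3 ⇒ (c0=2, c1=3)
macro 3: S0 reads c1=3 → after 2×micro: 2; S1 reads c0=2 → after 3×micro: 3 ⇒ (c0=2, c1=3)
macro 4: S0 reads c1=3 → after 2×micro: 2; S1 reads c0=2 → after 3×micro: 3 ⇒ (c0=2, c1=3)
macro 5: S0 reads c1=3 → after 2×micro: 2; S1 reads c0=2 → after 3×micro: 3 ⇒ (c0=2, c1=3)
macro 6: S0 reads c1=3 → after 2×micro: 2; S1 reads c0=2 → after 3×micro: 3 ⇒ (c0=2, c1=3)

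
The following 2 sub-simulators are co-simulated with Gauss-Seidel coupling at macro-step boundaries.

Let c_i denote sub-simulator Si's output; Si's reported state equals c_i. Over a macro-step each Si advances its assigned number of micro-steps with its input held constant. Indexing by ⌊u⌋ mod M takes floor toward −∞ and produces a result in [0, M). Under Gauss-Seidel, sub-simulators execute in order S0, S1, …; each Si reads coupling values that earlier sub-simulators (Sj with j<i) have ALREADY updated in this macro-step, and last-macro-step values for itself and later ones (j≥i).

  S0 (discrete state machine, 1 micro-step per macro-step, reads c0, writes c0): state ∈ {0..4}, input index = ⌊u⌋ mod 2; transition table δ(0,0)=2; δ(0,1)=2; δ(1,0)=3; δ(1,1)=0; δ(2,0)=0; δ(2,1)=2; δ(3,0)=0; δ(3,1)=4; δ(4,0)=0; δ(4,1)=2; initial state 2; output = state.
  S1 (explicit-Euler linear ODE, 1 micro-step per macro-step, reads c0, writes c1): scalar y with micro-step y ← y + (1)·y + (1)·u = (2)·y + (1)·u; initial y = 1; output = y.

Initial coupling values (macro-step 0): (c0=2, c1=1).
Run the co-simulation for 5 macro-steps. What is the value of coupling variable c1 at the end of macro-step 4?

macro 1: S0 reads c0=2 → after 1×micro: 0; S1 reads c0=0 → after 1×micro: 2 ⇒ (c0=0, c1=2)
macro 2: S0 reads c0=0 → after 1×micro: 2; S1 reads c0=2 → after 1×micro: 6 ⇒ (c0=2, c1=6)
macro 3: S0 reads c0=2 → after 1×micro: 0; S1 reads c0=0 → after 1×micro: 12 ⇒ (c0=0, c1=12)
macro 4: S0 reads c0=0 → after 1×micro: 2; S1 reads c0=2 → after 1×micro: 26 ⇒ (c0=2, c1=26)
macro 5: S0 reads c0=2 → after 1×micro: 0; S1 reads c0=0 → after 1×micro: 52 ⇒ (c0=0, c1=52)

c1 at macro-step 4 = 26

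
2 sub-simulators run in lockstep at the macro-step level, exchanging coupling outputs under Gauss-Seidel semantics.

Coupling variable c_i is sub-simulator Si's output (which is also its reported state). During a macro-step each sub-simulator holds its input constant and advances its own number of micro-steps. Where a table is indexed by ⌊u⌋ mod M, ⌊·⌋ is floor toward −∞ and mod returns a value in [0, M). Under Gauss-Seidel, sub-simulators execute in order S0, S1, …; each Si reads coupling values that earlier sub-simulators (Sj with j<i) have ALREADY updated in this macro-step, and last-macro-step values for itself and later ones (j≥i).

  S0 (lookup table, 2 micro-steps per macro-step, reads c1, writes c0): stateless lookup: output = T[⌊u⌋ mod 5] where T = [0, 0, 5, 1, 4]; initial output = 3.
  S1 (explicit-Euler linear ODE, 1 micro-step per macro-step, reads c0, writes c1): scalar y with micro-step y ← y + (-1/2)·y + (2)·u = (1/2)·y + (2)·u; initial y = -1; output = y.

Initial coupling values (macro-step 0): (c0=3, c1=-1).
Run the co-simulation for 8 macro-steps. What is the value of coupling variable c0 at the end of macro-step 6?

c0 at macro-step 6 = 1

macro 1: S0 reads c1=-1 → after 2×micro: 4; S1 reads c0=4 → after 1×micro: 15/2 ⇒ (c0=4, c1=15/2)
macro 2: S0 reads c1=15/2 → after 2×micro: 5; S1 reads c0=5 → after 1×micro: 55/4 ⇒ (c0=5, c1=55/4)
macro 3: S0 reads c1=55/4 → after 2×micro: 1; S1 reads c0=1 → after 1×micro: 71/8 ⇒ (c0=1, c1=71/8)
macro 4: S0 reads c1=71/8 → after 2×micro: 1; S1 reads c0=1 → after 1×micro: 103/16 ⇒ (c0=1, c1=103/16)
macro 5: S0 reads c1=103/16 → after 2×micro: 0; S1 reads c0=0 → after 1×micro: 103/32 ⇒ (c0=0, c1=103/32)
macro 6: S0 reads c1=103/32 → after 2×micro: 1; S1 reads c0=1 → after 1×micro: 231/64 ⇒ (c0=1, c1=231/64)
macro 7: S0 reads c1=231/64 → after 2×micro: 1; S1 reads c0=1 → after 1×micro: 487/128 ⇒ (c0=1, c1=487/128)
macro 8: S0 reads c1=487/128 → after 2×micro: 1; S1 reads c0=1 → after 1×micro: 999/256 ⇒ (c0=1, c1=999/256)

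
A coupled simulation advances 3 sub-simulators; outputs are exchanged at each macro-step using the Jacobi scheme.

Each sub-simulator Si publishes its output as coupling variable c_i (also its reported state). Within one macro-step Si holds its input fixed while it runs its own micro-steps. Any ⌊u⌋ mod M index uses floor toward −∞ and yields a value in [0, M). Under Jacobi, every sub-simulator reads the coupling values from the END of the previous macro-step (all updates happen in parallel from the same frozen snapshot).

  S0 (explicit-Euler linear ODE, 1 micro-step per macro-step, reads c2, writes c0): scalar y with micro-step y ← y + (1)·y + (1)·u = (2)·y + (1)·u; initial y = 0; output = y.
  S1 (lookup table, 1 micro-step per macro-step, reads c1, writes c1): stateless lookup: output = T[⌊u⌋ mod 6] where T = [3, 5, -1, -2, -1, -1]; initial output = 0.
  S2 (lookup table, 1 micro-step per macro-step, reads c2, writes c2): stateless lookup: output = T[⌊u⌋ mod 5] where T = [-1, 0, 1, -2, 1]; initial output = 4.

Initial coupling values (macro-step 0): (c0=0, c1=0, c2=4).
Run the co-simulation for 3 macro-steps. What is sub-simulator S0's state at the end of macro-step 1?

S0 state at macro-step 1 = 4

macro 1: S0 reads c2=4 → after 1×micro: 4; S1 reads c1=0 → after 1×micro: 3; S2 reads c2=4 → after 1×micro: 1 ⇒ (c0=4, c1=3, c2=1)
macro 2: S0 reads c2=1 → after 1×micro: 9; S1 reads c1=3 → after 1×micro: -2; S2 reads c2=1 → after 1×micro: 0 ⇒ (c0=9, c1=-2, c2=0)
macro 3: S0 reads c2=0 → after 1×micro: 18; S1 reads c1=-2 → after 1×micro: -1; S2 reads c2=0 → after 1×micro: -1 ⇒ (c0=18, c1=-1, c2=-1)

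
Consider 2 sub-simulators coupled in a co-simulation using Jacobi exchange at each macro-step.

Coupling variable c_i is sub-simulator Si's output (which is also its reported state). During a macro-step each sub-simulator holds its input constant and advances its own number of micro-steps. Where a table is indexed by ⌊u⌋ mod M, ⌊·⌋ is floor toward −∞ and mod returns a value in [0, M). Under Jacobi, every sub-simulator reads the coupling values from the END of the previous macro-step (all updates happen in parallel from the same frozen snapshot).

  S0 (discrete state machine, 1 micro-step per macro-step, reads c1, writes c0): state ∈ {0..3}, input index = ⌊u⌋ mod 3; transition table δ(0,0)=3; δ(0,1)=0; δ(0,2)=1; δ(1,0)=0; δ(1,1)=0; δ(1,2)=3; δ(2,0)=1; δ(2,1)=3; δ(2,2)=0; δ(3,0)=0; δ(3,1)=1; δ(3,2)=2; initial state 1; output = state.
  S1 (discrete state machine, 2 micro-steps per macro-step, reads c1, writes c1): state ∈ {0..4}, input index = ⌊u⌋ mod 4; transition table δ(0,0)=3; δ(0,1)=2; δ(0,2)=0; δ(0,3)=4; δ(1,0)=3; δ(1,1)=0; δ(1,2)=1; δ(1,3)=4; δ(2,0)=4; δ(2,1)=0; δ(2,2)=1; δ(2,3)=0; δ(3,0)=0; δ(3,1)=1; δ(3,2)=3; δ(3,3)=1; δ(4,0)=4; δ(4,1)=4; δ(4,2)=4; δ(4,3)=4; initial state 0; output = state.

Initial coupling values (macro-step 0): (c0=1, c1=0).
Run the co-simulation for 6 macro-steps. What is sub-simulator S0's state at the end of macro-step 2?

S0 state at macro-step 2 = 3

macro 1: S0 reads c1=0 → after 1×micro: 0; S1 reads c1=0 → after 2×micro: 0 ⇒ (c0=0, c1=0)
macro 2: S0 reads c1=0 → after 1×micro: 3; S1 reads c1=0 → after 2×micro: 0 ⇒ (c0=3, c1=0)
macro 3: S0 reads c1=0 → after 1×micro: 0; S1 reads c1=0 → after 2×micro: 0 ⇒ (c0=0, c1=0)
macro 4: S0 reads c1=0 → after 1×micro: 3; S1 reads c1=0 → after 2×micro: 0 ⇒ (c0=3, c1=0)
macro 5: S0 reads c1=0 → after 1×micro: 0; S1 reads c1=0 → after 2×micro: 0 ⇒ (c0=0, c1=0)
macro 6: S0 reads c1=0 → after 1×micro: 3; S1 reads c1=0 → after 2×micro: 0 ⇒ (c0=3, c1=0)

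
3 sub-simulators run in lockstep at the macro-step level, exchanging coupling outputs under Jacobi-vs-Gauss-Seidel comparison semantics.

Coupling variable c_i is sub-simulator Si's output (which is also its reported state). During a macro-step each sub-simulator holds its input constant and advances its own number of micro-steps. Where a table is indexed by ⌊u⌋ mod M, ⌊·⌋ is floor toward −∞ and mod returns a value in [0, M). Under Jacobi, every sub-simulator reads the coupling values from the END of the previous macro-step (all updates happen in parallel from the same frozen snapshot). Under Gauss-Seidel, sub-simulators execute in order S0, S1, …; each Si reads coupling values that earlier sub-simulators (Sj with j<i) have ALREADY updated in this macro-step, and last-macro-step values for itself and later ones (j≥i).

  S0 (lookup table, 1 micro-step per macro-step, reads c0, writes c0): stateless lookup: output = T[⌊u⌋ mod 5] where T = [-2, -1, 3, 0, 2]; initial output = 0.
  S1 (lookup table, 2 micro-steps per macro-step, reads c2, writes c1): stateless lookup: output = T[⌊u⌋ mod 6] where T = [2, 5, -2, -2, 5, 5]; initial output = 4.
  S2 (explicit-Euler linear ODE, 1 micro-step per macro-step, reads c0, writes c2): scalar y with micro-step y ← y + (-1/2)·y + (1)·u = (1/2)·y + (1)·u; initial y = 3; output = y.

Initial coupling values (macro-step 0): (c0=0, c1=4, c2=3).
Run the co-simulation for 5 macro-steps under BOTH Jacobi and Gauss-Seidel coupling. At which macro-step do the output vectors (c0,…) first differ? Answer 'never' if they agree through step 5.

[Jacobi] macro 1: S0 reads c0=0 → after 1×micro: -2; S1 reads c2=3 → after 2×micro: -2; S2 reads c0=0 → after 1×micro: 3/2 ⇒ (c0=-2, c1=-2, c2=3/2)
[Jacobi] macro 2: S0 reads c0=-2 → after 1×micro: 0; S1 reads c2=3/2 → after 2×micro: 5; S2 reads c0=-2 → after 1×micro: -5/4 ⇒ (c0=0, c1=5, c2=-5/4)
[Jacobi] macro 3: S0 reads c0=0 → after 1×micro: -2; S1 reads c2=-5/4 → after 2×micro: 5; S2 reads c0=0 → after 1×micro: -5/8 ⇒ (c0=-2, c1=5, c2=-5/8)
[Jacobi] macro 4: S0 reads c0=-2 → after 1×micro: 0; S1 reads c2=-5/8 → after 2×micro: 5; S2 reads c0=-2 → after 1×micro: -37/16 ⇒ (c0=0, c1=5, c2=-37/16)
[Jacobi] macro 5: S0 reads c0=0 → after 1×micro: -2; S1 reads c2=-37/16 → after 2×micro: -2; S2 reads c0=0 → after 1×micro: -37/32 ⇒ (c0=-2, c1=-2, c2=-37/32)
[Gauss-Seidel] macro 1: S0 reads c0=0 → after 1×micro: -2; S1 reads c2=3 → after 2×micro: -2; S2 reads c0=-2 → after 1×micro: -1/2 ⇒ (c0=-2, c1=-2, c2=-1/2)
[Gauss-Seidel] macro 2: S0 reads c0=-2 → after 1×micro: 0; S1 reads c2=-1/2 → after 2×micro: 5; S2 reads c0=0 → after 1×micro: -1/4 ⇒ (c0=0, c1=5, c2=-1/4)
[Gauss-Seidel] macro 3: S0 reads c0=0 → after 1×micro: -2; S1 reads c2=-1/4 → after 2×micro: 5; S2 reads c0=-2 → after 1×micro: -17/8 ⇒ (c0=-2, c1=5, c2=-17/8)
[Gauss-Seidel] macro 4: S0 reads c0=-2 → after 1×micro: 0; S1 reads c2=-17/8 → after 2×micro: -2; S2 reads c0=0 → after 1×micro: -17/16 ⇒ (c0=0, c1=-2, c2=-17/16)
[Gauss-Seidel] macro 5: S0 reads c0=0 → after 1×micro: -2; S1 reads c2=-17/16 → after 2×micro: 5; S2 reads c0=-2 → after 1×micro: -81/32 ⇒ (c0=-2, c1=5, c2=-81/32)

first divergence at macro-step: 1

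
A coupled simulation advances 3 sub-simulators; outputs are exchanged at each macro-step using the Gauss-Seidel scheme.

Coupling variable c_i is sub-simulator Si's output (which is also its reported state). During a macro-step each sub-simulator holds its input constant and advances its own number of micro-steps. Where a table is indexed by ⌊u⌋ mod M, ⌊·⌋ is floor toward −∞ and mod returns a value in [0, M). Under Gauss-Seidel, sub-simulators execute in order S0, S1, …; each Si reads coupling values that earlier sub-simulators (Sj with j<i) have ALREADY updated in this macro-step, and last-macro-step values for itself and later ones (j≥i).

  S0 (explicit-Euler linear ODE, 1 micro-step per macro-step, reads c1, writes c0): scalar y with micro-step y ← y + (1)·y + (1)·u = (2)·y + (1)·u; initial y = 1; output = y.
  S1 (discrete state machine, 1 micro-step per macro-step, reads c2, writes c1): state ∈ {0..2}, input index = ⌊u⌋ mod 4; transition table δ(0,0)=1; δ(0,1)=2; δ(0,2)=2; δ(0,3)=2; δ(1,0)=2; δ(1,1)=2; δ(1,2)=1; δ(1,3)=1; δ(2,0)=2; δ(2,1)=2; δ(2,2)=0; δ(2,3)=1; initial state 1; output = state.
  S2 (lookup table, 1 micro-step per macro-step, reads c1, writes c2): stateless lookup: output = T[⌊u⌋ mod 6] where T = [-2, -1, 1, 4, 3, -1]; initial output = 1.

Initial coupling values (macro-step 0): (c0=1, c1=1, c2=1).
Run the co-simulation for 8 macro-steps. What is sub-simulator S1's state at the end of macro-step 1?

S1 state at macro-step 1 = 2

macro 1: S0 reads c1=1 → after 1×micro: 3; S1 reads c2=1 → after 1×micro: 2; S2 reads c1=2 → after 1×micro: 1 ⇒ (c0=3, c1=2, c2=1)
macro 2: S0 reads c1=2 → after 1×micro: 8; S1 reads c2=1 → after 1×micro: 2; S2 reads c1=2 → after 1×micro: 1 ⇒ (c0=8, c1=2, c2=1)
macro 3: S0 reads c1=2 → after 1×micro: 18; S1 reads c2=1 → after 1×micro: 2; S2 reads c1=2 → after 1×micro: 1 ⇒ (c0=18, c1=2, c2=1)
macro 4: S0 reads c1=2 → after 1×micro: 38; S1 reads c2=1 → after 1×micro: 2; S2 reads c1=2 → after 1×micro: 1 ⇒ (c0=38, c1=2, c2=1)
macro 5: S0 reads c1=2 → after 1×micro: 78; S1 reads c2=1 → after 1×micro: 2; S2 reads c1=2 → after 1×micro: 1 ⇒ (c0=78, c1=2, c2=1)
macro 6: S0 reads c1=2 → after 1×micro: 158; S1 reads c2=1 → after 1×micro: 2; S2 reads c1=2 → after 1×micro: 1 ⇒ (c0=158, c1=2, c2=1)
macro 7: S0 reads c1=2 → after 1×micro: 318; S1 reads c2=1 → after 1×micro: 2; S2 reads c1=2 → after 1×micro: 1 ⇒ (c0=318, c1=2, c2=1)
macro 8: S0 reads c1=2 → after 1×micro: 638; S1 reads c2=1 → after 1×micro: 2; S2 reads c1=2 → after 1×micro: 1 ⇒ (c0=638, c1=2, c2=1)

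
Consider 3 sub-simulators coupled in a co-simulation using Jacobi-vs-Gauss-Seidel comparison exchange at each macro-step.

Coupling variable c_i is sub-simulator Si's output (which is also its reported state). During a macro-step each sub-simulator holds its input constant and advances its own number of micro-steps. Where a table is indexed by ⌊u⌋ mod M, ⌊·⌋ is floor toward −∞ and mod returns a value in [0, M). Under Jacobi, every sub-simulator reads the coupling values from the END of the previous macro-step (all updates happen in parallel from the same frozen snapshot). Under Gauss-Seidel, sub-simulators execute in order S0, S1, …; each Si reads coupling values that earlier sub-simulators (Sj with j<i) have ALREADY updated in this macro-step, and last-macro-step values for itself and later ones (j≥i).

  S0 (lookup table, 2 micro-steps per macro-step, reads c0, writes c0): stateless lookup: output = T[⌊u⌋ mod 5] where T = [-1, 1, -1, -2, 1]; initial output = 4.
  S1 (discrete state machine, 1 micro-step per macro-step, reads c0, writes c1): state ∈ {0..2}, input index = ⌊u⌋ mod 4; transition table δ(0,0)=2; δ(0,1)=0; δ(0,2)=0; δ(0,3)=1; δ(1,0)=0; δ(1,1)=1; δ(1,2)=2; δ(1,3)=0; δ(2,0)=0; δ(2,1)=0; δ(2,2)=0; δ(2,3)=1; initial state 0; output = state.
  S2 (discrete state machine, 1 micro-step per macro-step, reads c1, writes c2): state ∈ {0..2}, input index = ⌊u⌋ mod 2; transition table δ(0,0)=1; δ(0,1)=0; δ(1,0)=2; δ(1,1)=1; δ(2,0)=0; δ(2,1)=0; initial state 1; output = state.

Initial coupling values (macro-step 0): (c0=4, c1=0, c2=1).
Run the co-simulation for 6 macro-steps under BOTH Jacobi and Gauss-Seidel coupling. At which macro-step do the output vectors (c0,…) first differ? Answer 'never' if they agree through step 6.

first divergence at macro-step: 1

[Jacobi] macro 1: S0 reads c0=4 → after 2×micro: 1; S1 reads c0=4 → after 1×micro: 2; S2 reads c1=0 → after 1×micro: 2 ⇒ (c0=1, c1=2, c2=2)
[Jacobi] macro 2: S0 reads c0=1 → after 2×micro: 1; S1 reads c0=1 → after 1×micro: 0; S2 reads c1=2 → after 1×micro: 0 ⇒ (c0=1, c1=0, c2=0)
[Jacobi] macro 3: S0 reads c0=1 → after 2×micro: 1; S1 reads c0=1 → after 1×micro: 0; S2 reads c1=0 → after 1×micro: 1 ⇒ (c0=1, c1=0, c2=1)
[Jacobi] macro 4: S0 reads c0=1 → after 2×micro: 1; S1 reads c0=1 → after 1×micro: 0; S2 reads c1=0 → after 1×micro: 2 ⇒ (c0=1, c1=0, c2=2)
[Jacobi] macro 5: S0 reads c0=1 → after 2×micro: 1; S1 reads c0=1 → after 1×micro: 0; S2 reads c1=0 → after 1×micro: 0 ⇒ (c0=1, c1=0, c2=0)
[Jacobi] macro 6: S0 reads c0=1 → after 2×micro: 1; S1 reads c0=1 → after 1×micro: 0; S2 reads c1=0 → after 1×micro: 1 ⇒ (c0=1, c1=0, c2=1)
[Gauss-Seidel] macro 1: S0 reads c0=4 → after 2×micro: 1; S1 reads c0=1 → after 1×micro: 0; S2 reads c1=0 → after 1×micro: 2 ⇒ (c0=1, c1=0, c2=2)
[Gauss-Seidel] macro 2: S0 reads c0=1 → after 2×micro: 1; S1 reads c0=1 → after 1×micro: 0; S2 reads c1=0 → after 1×micro: 0 ⇒ (c0=1, c1=0, c2=0)
[Gauss-Seidel] macro 3: S0 reads c0=1 → after 2×micro: 1; S1 reads c0=1 → after 1×micro: 0; S2 reads c1=0 → after 1×micro: 1 ⇒ (c0=1, c1=0, c2=1)
[Gauss-Seidel] macro 4: S0 reads c0=1 → after 2×micro: 1; S1 reads c0=1 → after 1×micro: 0; S2 reads c1=0 → after 1×micro: 2 ⇒ (c0=1, c1=0, c2=2)
[Gauss-Seidel] macro 5: S0 reads c0=1 → after 2×micro: 1; S1 reads c0=1 → after 1×micro: 0; S2 reads c1=0 → after 1×micro: 0 ⇒ (c0=1, c1=0, c2=0)
[Gauss-Seidel] macro 6: S0 reads c0=1 → after 2×micro: 1; S1 reads c0=1 → after 1×micro: 0; S2 reads c1=0 → after 1×micro: 1 ⇒ (c0=1, c1=0, c2=1)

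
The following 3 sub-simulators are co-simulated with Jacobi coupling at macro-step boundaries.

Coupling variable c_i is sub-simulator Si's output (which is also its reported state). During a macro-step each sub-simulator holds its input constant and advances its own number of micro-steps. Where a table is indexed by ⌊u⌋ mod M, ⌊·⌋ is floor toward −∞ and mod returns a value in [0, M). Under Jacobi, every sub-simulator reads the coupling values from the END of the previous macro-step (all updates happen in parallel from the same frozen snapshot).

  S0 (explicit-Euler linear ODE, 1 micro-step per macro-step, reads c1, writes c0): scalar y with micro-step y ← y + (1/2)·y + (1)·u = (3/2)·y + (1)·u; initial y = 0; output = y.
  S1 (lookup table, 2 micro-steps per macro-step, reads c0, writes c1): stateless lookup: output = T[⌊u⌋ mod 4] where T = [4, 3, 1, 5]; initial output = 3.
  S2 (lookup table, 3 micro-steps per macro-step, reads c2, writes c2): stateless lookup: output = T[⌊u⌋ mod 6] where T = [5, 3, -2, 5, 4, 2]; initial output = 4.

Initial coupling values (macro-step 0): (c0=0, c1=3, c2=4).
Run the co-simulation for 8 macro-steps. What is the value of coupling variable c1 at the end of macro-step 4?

c1 at macro-step 4 = 3

macro 1: S0 reads c1=3 → after 1×micro: 3; S1 reads c0=0 → after 2×micro: 4; S2 reads c2=4 → after 3×micro: 4 ⇒ (c0=3, c1=4, c2=4)
macro 2: S0 reads c1=4 → after 1×micro: 17/2; S1 reads c0=3 → after 2×micro: 5; S2 reads c2=4 → after 3×micro: 4 ⇒ (c0=17/2, c1=5, c2=4)
macro 3: S0 reads c1=5 → after 1×micro: 71/4; S1 reads c0=17/2 → after 2×micro: 4; S2 reads c2=4 → after 3×micro: 4 ⇒ (c0=71/4, c1=4, c2=4)
macro 4: S0 reads c1=4 → after 1×micro: 245/8; S1 reads c0=71/4 → after 2×micro: 3; S2 reads c2=4 → after 3×micro: 4 ⇒ (c0=245/8, c1=3, c2=4)
macro 5: S0 reads c1=3 → after 1×micro: 783/16; S1 reads c0=245/8 → after 2×micro: 1; S2 reads c2=4 → after 3×micro: 4 ⇒ (c0=783/16, c1=1, c2=4)
macro 6: S0 reads c1=1 → after 1×micro: 2381/32; S1 reads c0=783/16 → after 2×micro: 4; S2 reads c2=4 → after 3×micro: 4 ⇒ (c0=2381/32, c1=4, c2=4)
macro 7: S0 reads c1=4 → after 1×micro: 7399/64; S1 reads c0=2381/32 → after 2×micro: 1; S2 reads c2=4 → after 3×micro: 4 ⇒ (c0=7399/64, c1=1, c2=4)
macro 8: S0 reads c1=1 → after 1×micro: 22325/128; S1 reads c0=7399/64 → after 2×micro: 5; S2 reads c2=4 → after 3×micro: 4 ⇒ (c0=22325/128, c1=5, c2=4)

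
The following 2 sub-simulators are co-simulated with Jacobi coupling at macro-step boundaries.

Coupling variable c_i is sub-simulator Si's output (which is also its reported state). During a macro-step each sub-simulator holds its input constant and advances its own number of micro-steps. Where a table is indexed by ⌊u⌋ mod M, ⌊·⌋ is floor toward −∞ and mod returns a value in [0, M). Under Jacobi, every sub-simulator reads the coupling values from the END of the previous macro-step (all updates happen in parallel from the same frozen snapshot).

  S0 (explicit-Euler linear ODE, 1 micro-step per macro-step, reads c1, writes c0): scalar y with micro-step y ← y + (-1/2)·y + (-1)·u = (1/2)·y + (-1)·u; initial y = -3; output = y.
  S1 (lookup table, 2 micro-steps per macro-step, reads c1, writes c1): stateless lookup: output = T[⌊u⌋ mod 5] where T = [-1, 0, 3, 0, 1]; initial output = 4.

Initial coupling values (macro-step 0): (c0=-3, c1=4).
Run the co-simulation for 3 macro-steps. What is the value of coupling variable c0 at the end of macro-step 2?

c0 at macro-step 2 = -15/4

macro 1: S0 reads c1=4 → after 1×micro: -11/2; S1 reads c1=4 → after 2×micro: 1 ⇒ (c0=-11/2, c1=1)
macro 2: S0 reads c1=1 → after 1×micro: -15/4; S1 reads c1=1 → after 2×micro: 0 ⇒ (c0=-15/4, c1=0)
macro 3: S0 reads c1=0 → after 1×micro: -15/8; S1 reads c1=0 → after 2×micro: -1 ⇒ (c0=-15/8, c1=-1)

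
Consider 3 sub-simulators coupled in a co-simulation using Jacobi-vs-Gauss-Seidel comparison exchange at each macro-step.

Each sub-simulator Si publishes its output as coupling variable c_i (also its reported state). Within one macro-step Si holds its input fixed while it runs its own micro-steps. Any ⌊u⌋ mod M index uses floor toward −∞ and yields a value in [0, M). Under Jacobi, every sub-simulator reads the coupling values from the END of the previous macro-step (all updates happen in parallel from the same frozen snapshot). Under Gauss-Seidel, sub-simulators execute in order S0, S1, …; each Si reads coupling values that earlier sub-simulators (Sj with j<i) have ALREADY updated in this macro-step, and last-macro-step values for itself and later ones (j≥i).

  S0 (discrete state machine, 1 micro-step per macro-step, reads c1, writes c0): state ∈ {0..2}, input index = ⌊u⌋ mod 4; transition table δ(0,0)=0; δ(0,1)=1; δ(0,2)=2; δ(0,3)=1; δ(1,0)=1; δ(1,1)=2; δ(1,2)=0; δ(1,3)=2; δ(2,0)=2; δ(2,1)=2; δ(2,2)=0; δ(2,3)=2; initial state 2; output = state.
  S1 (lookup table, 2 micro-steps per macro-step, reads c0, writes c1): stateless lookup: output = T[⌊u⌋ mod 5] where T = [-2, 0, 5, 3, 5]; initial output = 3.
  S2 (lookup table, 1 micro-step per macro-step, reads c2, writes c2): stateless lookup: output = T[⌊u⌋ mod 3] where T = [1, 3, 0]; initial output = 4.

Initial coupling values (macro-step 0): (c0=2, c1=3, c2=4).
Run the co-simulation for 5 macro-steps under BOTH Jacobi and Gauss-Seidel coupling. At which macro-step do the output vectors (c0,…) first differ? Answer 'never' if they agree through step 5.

first divergence at macro-step: never

[Jacobi] macro 1: S0 reads c1=3 → after 1×micro: 2; S1 reads c0=2 → after 2×micro: 5; S2 reads c2=4 → after 1×micro: 3 ⇒ (c0=2, c1=5, c2=3)
[Jacobi] macro 2: S0 reads c1=5 → after 1×micro: 2; S1 reads c0=2 → after 2×micro: 5; S2 reads c2=3 → after 1×micro: 1 ⇒ (c0=2, c1=5, c2=1)
[Jacobi] macro 3: S0 reads c1=5 → after 1×micro: 2; S1 reads c0=2 → after 2×micro: 5; S2 reads c2=1 → after 1×micro: 3 ⇒ (c0=2, c1=5, c2=3)
[Jacobi] macro 4: S0 reads c1=5 → after 1×micro: 2; S1 reads c0=2 → after 2×micro: 5; S2 reads c2=3 → after 1×micro: 1 ⇒ (c0=2, c1=5, c2=1)
[Jacobi] macro 5: S0 reads c1=5 → after 1×micro: 2; S1 reads c0=2 → after 2×micro: 5; S2 reads c2=1 → after 1×micro: 3 ⇒ (c0=2, c1=5, c2=3)
[Gauss-Seidel] macro 1: S0 reads c1=3 → after 1×micro: 2; S1 reads c0=2 → after 2×micro: 5; S2 reads c2=4 → after 1×micro: 3 ⇒ (c0=2, c1=5, c2=3)
[Gauss-Seidel] macro 2: S0 reads c1=5 → after 1×micro: 2; S1 reads c0=2 → after 2×micro: 5; S2 reads c2=3 → after 1×micro: 1 ⇒ (c0=2, c1=5, c2=1)
[Gauss-Seidel] macro 3: S0 reads c1=5 → after 1×micro: 2; S1 reads c0=2 → after 2×micro: 5; S2 reads c2=1 → after 1×micro: 3 ⇒ (c0=2, c1=5, c2=3)
[Gauss-Seidel] macro 4: S0 reads c1=5 → after 1×micro: 2; S1 reads c0=2 → after 2×micro: 5; S2 reads c2=3 → after 1×micro: 1 ⇒ (c0=2, c1=5, c2=1)
[Gauss-Seidel] macro 5: S0 reads c1=5 → after 1×micro: 2; S1 reads c0=2 → after 2×micro: 5; S2 reads c2=1 → after 1×micro: 3 ⇒ (c0=2, c1=5, c2=3)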